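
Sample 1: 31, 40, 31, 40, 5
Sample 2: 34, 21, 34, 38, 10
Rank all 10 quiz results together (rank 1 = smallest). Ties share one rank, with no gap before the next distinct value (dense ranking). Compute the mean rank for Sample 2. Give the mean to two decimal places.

Sorted (ascending): 5, 10, 21, 31, 31, 34, 34, 38, 40, 40
The 2 values of 31 share dense rank 4.
The 2 values of 34 share dense rank 5.
The 2 values of 40 share dense rank 7.
Remaining distinct values take the next consecutive integers.
Sample 2 values → pooled ranks: 34→5, 21→3, 34→5, 38→6, 10→2
Mean rank = (5 + 3 + 5 + 6 + 2) / 5 = 4.20

4.20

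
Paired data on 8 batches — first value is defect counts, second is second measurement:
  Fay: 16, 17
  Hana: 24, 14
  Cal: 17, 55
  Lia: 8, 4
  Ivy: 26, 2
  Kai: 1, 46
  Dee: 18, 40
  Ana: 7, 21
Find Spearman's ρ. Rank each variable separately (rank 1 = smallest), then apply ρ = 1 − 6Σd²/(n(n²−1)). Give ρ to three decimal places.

Ranks of variable 1: 4, 7, 5, 3, 8, 1, 6, 2
Ranks of variable 2: 4, 3, 8, 2, 1, 7, 6, 5
d = r₁ − r₂: 0, 4, -3, 1, 7, -6, 0, -3
d²: 0, 16, 9, 1, 49, 36, 0, 9; Σd² = 120
ρ = 1 − 6·120/(8·63) = 1 − 720/504 = -0.429

-0.429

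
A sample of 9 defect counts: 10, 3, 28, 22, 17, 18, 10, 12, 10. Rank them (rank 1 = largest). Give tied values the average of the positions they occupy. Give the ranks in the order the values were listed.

7, 9, 1, 2, 4, 3, 7, 5, 7

Sorted (descending): 28, 22, 18, 17, 12, 10, 10, 10, 3
The 3 values of 10 occupy positions 6–8 → average rank 7.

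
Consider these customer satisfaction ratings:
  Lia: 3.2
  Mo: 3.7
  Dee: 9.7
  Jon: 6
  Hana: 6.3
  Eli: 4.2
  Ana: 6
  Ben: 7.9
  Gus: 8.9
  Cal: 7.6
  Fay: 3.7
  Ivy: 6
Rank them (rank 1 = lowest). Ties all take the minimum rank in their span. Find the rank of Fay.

Sorted (ascending): 3.2, 3.7, 3.7, 4.2, 6, 6, 6, 6.3, 7.6, 7.9, 8.9, 9.7
The 2 values of 3.7 occupy positions 2–3 → each gets rank 2.
The 3 values of 6 occupy positions 5–7 → each gets rank 5.
Fay has value 3.7 → rank 2.

2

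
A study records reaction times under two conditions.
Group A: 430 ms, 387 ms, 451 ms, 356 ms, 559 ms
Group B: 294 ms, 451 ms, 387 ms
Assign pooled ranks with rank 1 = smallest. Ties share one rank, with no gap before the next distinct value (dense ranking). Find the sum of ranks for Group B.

9

Sorted (ascending): 294, 356, 387, 387, 430, 451, 451, 559
The 2 values of 387 share dense rank 3.
The 2 values of 451 share dense rank 5.
Remaining distinct values take the next consecutive integers.
Group B values → pooled ranks: 294→1, 451→5, 387→3
Rank sum = 1 + 5 + 3 = 9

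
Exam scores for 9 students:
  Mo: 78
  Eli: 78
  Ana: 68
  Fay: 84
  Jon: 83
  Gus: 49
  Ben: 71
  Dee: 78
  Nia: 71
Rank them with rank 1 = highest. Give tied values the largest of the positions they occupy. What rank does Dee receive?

Sorted (descending): 84, 83, 78, 78, 78, 71, 71, 68, 49
The 3 values of 78 occupy positions 3–5 → each gets rank 5.
The 2 values of 71 occupy positions 6–7 → each gets rank 7.
Dee has value 78 → rank 5.

5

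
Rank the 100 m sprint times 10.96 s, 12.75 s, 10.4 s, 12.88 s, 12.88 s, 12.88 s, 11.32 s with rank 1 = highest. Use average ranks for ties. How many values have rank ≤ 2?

Sorted (descending): 12.88, 12.88, 12.88, 12.75, 11.32, 10.96, 10.4
The 3 values of 12.88 occupy positions 1–3 → average rank 2.
Ranks ≤ 2: {2, 2, 2} → 3 values.

3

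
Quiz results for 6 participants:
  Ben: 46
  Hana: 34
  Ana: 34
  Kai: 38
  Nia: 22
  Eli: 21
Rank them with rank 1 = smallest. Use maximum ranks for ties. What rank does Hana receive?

Sorted (ascending): 21, 22, 34, 34, 38, 46
The 2 values of 34 occupy positions 3–4 → each gets rank 4.
Hana has value 34 → rank 4.

4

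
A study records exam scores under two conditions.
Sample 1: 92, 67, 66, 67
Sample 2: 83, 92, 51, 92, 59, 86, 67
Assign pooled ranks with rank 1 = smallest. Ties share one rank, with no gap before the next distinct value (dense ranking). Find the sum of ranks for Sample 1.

18

Sorted (ascending): 51, 59, 66, 67, 67, 67, 83, 86, 92, 92, 92
The 3 values of 67 share dense rank 4.
The 3 values of 92 share dense rank 7.
Remaining distinct values take the next consecutive integers.
Sample 1 values → pooled ranks: 92→7, 67→4, 66→3, 67→4
Rank sum = 7 + 4 + 3 + 4 = 18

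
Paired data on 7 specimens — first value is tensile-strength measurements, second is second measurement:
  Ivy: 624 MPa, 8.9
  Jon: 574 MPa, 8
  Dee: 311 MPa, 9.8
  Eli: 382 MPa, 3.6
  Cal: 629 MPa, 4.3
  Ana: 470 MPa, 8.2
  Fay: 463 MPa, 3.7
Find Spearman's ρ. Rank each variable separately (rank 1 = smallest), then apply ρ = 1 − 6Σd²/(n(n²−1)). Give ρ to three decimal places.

Ranks of variable 1: 6, 5, 1, 2, 7, 4, 3
Ranks of variable 2: 6, 4, 7, 1, 3, 5, 2
d = r₁ − r₂: 0, 1, -6, 1, 4, -1, 1
d²: 0, 1, 36, 1, 16, 1, 1; Σd² = 56
ρ = 1 − 6·56/(7·48) = 1 − 336/336 = 0.000

0.000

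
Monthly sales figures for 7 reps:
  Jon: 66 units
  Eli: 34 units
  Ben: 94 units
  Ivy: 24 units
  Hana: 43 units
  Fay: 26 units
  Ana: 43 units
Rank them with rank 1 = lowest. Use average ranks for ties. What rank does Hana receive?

4.5

Sorted (ascending): 24, 26, 34, 43, 43, 66, 94
The 2 values of 43 occupy positions 4–5 → average rank (4+5)/2 = 4.5.
Hana has value 43 units → rank 4.5.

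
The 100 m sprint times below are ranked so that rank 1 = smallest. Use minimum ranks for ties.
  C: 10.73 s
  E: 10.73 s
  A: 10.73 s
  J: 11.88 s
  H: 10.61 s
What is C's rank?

2

Sorted (ascending): 10.61, 10.73, 10.73, 10.73, 11.88
The 3 values of 10.73 occupy positions 2–4 → each gets rank 2.
C has value 10.73 s → rank 2.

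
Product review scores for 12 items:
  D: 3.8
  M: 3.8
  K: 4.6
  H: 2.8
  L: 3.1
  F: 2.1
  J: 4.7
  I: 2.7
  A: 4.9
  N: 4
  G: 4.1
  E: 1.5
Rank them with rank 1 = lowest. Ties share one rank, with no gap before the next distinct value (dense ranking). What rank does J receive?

10

Sorted (ascending): 1.5, 2.1, 2.7, 2.8, 3.1, 3.8, 3.8, 4, 4.1, 4.6, 4.7, 4.9
The 2 values of 3.8 share dense rank 6.
Remaining distinct values take the next consecutive integers.
J has value 4.7 → rank 10.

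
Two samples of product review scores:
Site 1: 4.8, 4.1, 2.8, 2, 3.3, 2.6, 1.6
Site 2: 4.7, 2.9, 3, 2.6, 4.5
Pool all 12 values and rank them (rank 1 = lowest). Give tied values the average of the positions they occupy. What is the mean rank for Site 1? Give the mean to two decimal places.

5.79

Sorted (ascending): 1.6, 2, 2.6, 2.6, 2.8, 2.9, 3, 3.3, 4.1, 4.5, 4.7, 4.8
The 2 values of 2.6 occupy positions 3–4 → average rank (3+4)/2 = 3.5.
Site 1 values → pooled ranks: 4.8→12, 4.1→9, 2.8→5, 2→2, 3.3→8, 2.6→3.5, 1.6→1
Mean rank = (12 + 9 + 5 + 2 + 8 + 3.5 + 1) / 7 = 5.79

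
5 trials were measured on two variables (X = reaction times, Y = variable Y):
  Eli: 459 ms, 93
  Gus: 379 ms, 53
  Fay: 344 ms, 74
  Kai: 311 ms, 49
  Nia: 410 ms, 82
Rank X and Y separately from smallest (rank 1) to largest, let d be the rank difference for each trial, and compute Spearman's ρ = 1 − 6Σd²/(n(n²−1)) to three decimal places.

Ranks of variable 1: 5, 3, 2, 1, 4
Ranks of variable 2: 5, 2, 3, 1, 4
d = r₁ − r₂: 0, 1, -1, 0, 0
d²: 0, 1, 1, 0, 0; Σd² = 2
ρ = 1 − 6·2/(5·24) = 1 − 12/120 = 0.900

0.900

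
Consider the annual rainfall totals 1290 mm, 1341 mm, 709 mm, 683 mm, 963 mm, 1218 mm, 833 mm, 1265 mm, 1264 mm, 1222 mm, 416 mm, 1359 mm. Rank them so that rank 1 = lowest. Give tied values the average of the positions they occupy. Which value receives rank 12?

1359

Sorted (ascending): 416, 683, 709, 833, 963, 1218, 1222, 1264, 1265, 1290, 1341, 1359
No ties — each value takes its position as its rank.
Rank 12 → value 1359.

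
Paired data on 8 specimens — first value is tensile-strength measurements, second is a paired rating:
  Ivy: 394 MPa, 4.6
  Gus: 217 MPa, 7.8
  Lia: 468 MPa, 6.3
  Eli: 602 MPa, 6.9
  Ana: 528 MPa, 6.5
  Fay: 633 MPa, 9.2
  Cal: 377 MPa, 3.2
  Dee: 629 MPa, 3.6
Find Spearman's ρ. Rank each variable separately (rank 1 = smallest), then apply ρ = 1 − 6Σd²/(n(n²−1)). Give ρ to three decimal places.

0.262

Ranks of variable 1: 3, 1, 4, 6, 5, 8, 2, 7
Ranks of variable 2: 3, 7, 4, 6, 5, 8, 1, 2
d = r₁ − r₂: 0, -6, 0, 0, 0, 0, 1, 5
d²: 0, 36, 0, 0, 0, 0, 1, 25; Σd² = 62
ρ = 1 − 6·62/(8·63) = 1 − 372/504 = 0.262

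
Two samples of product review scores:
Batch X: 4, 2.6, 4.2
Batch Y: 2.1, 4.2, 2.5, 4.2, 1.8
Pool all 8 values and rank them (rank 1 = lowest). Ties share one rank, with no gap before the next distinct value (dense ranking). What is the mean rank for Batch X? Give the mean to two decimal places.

Sorted (ascending): 1.8, 2.1, 2.5, 2.6, 4, 4.2, 4.2, 4.2
The 3 values of 4.2 share dense rank 6.
Remaining distinct values take the next consecutive integers.
Batch X values → pooled ranks: 4→5, 2.6→4, 4.2→6
Mean rank = (5 + 4 + 6) / 3 = 5.00

5.00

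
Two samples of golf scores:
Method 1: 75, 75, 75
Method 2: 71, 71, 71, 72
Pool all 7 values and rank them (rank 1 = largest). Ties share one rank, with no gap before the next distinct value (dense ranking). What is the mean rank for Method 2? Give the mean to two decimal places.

2.75

Sorted (descending): 75, 75, 75, 72, 71, 71, 71
The 3 values of 75 share dense rank 1.
The 3 values of 71 share dense rank 3.
Remaining distinct values take the next consecutive integers.
Method 2 values → pooled ranks: 71→3, 71→3, 71→3, 72→2
Mean rank = (3 + 3 + 3 + 2) / 4 = 2.75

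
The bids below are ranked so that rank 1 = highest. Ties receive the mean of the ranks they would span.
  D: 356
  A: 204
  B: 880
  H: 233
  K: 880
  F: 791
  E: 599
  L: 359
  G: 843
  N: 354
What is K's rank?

1.5

Sorted (descending): 880, 880, 843, 791, 599, 359, 356, 354, 233, 204
The 2 values of 880 occupy positions 1–2 → average rank (1+2)/2 = 1.5.
K has value 880 → rank 1.5.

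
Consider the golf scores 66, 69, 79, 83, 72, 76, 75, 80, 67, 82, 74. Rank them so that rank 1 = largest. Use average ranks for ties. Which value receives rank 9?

Sorted (descending): 83, 82, 80, 79, 76, 75, 74, 72, 69, 67, 66
No ties — each value takes its position as its rank.
Rank 9 → value 69.

69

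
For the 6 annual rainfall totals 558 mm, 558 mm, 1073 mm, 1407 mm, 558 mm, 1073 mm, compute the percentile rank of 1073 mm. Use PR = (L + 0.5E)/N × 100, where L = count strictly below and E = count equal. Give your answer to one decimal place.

N = 6.
Strictly below 1073: 3. Equal to 1073: 2.
PR = (3 + 0.5·2)/6 × 100 = 66.7

66.7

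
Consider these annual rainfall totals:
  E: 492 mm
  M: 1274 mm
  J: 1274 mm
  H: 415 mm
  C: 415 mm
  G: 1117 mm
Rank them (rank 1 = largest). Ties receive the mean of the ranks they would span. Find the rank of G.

3

Sorted (descending): 1274, 1274, 1117, 492, 415, 415
The 2 values of 1274 occupy positions 1–2 → average rank (1+2)/2 = 1.5.
The 2 values of 415 occupy positions 5–6 → average rank (5+6)/2 = 5.5.
G has value 1117 mm → rank 3.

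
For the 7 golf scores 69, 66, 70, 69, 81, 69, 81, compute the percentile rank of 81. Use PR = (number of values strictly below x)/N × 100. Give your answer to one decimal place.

N = 7.
Strictly below 81: 5. Equal to 81: 2.
PR = 5/7 × 100 = 71.4

71.4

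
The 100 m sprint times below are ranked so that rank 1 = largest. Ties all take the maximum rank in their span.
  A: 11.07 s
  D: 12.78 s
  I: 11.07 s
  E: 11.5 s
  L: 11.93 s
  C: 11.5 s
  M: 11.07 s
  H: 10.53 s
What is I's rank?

7

Sorted (descending): 12.78, 11.93, 11.5, 11.5, 11.07, 11.07, 11.07, 10.53
The 2 values of 11.5 occupy positions 3–4 → each gets rank 4.
The 3 values of 11.07 occupy positions 5–7 → each gets rank 7.
I has value 11.07 s → rank 7.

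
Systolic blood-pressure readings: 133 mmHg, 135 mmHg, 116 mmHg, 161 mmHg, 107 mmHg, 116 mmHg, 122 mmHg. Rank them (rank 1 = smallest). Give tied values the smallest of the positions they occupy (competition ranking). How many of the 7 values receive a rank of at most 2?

Sorted (ascending): 107, 116, 116, 122, 133, 135, 161
The 2 values of 116 occupy positions 2–3 → each gets rank 2.
Ranks ≤ 2: {1, 2, 2} → 3 values.

3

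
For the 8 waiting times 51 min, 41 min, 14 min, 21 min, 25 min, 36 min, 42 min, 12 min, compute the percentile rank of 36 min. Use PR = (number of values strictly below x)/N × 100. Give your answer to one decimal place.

N = 8.
Strictly below 36: 4. Equal to 36: 1.
PR = 4/8 × 100 = 50.0

50.0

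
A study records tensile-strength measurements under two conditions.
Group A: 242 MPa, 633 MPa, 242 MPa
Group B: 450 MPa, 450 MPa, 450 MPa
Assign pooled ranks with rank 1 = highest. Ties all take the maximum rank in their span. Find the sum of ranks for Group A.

Sorted (descending): 633, 450, 450, 450, 242, 242
The 3 values of 450 occupy positions 2–4 → each gets rank 4.
The 2 values of 242 occupy positions 5–6 → each gets rank 6.
Group A values → pooled ranks: 242→6, 633→1, 242→6
Rank sum = 6 + 1 + 6 = 13

13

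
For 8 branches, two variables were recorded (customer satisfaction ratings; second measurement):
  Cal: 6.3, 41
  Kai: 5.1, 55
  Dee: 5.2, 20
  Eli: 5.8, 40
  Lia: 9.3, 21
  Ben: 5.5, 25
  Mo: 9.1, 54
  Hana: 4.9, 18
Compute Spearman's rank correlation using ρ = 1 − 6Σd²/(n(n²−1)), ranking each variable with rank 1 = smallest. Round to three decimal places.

Ranks of variable 1: 6, 2, 3, 5, 8, 4, 7, 1
Ranks of variable 2: 6, 8, 2, 5, 3, 4, 7, 1
d = r₁ − r₂: 0, -6, 1, 0, 5, 0, 0, 0
d²: 0, 36, 1, 0, 25, 0, 0, 0; Σd² = 62
ρ = 1 − 6·62/(8·63) = 1 − 372/504 = 0.262

0.262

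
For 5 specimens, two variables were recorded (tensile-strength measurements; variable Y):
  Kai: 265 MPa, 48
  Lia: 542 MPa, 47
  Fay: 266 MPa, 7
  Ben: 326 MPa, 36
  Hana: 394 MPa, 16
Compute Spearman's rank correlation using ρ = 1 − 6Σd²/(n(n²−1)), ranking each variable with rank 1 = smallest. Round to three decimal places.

-0.100

Ranks of variable 1: 1, 5, 2, 3, 4
Ranks of variable 2: 5, 4, 1, 3, 2
d = r₁ − r₂: -4, 1, 1, 0, 2
d²: 16, 1, 1, 0, 4; Σd² = 22
ρ = 1 − 6·22/(5·24) = 1 − 132/120 = -0.100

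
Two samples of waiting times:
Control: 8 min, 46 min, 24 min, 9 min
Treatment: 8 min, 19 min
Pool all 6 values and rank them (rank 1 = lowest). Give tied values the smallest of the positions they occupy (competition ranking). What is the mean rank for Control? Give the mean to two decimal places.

3.75

Sorted (ascending): 8, 8, 9, 19, 24, 46
The 2 values of 8 occupy positions 1–2 → each gets rank 1.
Control values → pooled ranks: 8→1, 46→6, 24→5, 9→3
Mean rank = (1 + 6 + 5 + 3) / 4 = 3.75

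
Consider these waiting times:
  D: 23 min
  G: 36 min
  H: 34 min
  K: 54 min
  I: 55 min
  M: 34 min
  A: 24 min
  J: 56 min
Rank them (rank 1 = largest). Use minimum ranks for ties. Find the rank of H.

5

Sorted (descending): 56, 55, 54, 36, 34, 34, 24, 23
The 2 values of 34 occupy positions 5–6 → each gets rank 5.
H has value 34 min → rank 5.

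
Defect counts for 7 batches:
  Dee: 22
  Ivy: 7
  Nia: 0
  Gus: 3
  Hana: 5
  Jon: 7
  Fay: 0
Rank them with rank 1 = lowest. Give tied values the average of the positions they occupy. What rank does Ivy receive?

Sorted (ascending): 0, 0, 3, 5, 7, 7, 22
The 2 values of 0 occupy positions 1–2 → average rank (1+2)/2 = 1.5.
The 2 values of 7 occupy positions 5–6 → average rank (5+6)/2 = 5.5.
Ivy has value 7 → rank 5.5.

5.5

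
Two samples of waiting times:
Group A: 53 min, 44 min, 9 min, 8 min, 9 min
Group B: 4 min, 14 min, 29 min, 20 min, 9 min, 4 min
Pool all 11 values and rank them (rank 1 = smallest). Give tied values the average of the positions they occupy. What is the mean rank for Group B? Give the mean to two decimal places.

5.33

Sorted (ascending): 4, 4, 8, 9, 9, 9, 14, 20, 29, 44, 53
The 2 values of 4 occupy positions 1–2 → average rank (1+2)/2 = 1.5.
The 3 values of 9 occupy positions 4–6 → average rank 5.
Group B values → pooled ranks: 4→1.5, 14→7, 29→9, 20→8, 9→5, 4→1.5
Mean rank = (1.5 + 7 + 9 + 8 + 5 + 1.5) / 6 = 5.33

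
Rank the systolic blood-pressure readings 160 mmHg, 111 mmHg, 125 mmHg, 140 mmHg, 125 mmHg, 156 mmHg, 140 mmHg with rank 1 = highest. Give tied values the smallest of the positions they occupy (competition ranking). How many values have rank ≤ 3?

4

Sorted (descending): 160, 156, 140, 140, 125, 125, 111
The 2 values of 140 occupy positions 3–4 → each gets rank 3.
The 2 values of 125 occupy positions 5–6 → each gets rank 5.
Ranks ≤ 3: {1, 2, 3, 3} → 4 values.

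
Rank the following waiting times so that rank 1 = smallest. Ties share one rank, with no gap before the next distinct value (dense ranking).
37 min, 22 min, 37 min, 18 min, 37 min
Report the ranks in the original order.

3, 2, 3, 1, 3

Sorted (ascending): 18, 22, 37, 37, 37
The 3 values of 37 share dense rank 3.
Remaining distinct values take the next consecutive integers.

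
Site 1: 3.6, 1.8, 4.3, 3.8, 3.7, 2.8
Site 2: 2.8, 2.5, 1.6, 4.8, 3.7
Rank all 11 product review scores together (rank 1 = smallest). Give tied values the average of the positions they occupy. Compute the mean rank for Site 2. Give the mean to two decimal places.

5.40

Sorted (ascending): 1.6, 1.8, 2.5, 2.8, 2.8, 3.6, 3.7, 3.7, 3.8, 4.3, 4.8
The 2 values of 2.8 occupy positions 4–5 → average rank (4+5)/2 = 4.5.
The 2 values of 3.7 occupy positions 7–8 → average rank (7+8)/2 = 7.5.
Site 2 values → pooled ranks: 2.8→4.5, 2.5→3, 1.6→1, 4.8→11, 3.7→7.5
Mean rank = (4.5 + 3 + 1 + 11 + 7.5) / 5 = 5.40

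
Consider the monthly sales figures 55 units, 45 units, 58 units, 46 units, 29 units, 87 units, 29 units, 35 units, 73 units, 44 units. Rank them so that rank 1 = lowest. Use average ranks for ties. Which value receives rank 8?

58

Sorted (ascending): 29, 29, 35, 44, 45, 46, 55, 58, 73, 87
The 2 values of 29 occupy positions 1–2 → average rank (1+2)/2 = 1.5.
Rank 8 → value 58.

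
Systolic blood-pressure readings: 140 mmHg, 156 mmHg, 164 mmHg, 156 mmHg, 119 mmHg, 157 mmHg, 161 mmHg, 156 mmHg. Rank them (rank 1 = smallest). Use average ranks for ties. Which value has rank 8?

164

Sorted (ascending): 119, 140, 156, 156, 156, 157, 161, 164
The 3 values of 156 occupy positions 3–5 → average rank 4.
Rank 8 → value 164.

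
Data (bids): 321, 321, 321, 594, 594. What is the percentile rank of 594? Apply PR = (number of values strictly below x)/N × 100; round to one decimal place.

60.0

N = 5.
Strictly below 594: 3. Equal to 594: 2.
PR = 3/5 × 100 = 60.0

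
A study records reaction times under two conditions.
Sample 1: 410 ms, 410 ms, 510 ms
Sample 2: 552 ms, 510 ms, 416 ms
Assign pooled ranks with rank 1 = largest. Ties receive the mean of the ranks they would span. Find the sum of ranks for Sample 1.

13.5

Sorted (descending): 552, 510, 510, 416, 410, 410
The 2 values of 510 occupy positions 2–3 → average rank (2+3)/2 = 2.5.
The 2 values of 410 occupy positions 5–6 → average rank (5+6)/2 = 5.5.
Sample 1 values → pooled ranks: 410→5.5, 410→5.5, 510→2.5
Rank sum = 5.5 + 5.5 + 2.5 = 13.5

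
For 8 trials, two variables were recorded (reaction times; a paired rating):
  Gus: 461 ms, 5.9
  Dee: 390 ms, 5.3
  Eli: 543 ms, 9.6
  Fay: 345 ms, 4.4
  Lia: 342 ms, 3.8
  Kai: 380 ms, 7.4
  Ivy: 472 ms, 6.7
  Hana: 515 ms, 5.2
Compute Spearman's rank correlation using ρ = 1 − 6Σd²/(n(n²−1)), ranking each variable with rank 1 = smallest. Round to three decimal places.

Ranks of variable 1: 5, 4, 8, 2, 1, 3, 6, 7
Ranks of variable 2: 5, 4, 8, 2, 1, 7, 6, 3
d = r₁ − r₂: 0, 0, 0, 0, 0, -4, 0, 4
d²: 0, 0, 0, 0, 0, 16, 0, 16; Σd² = 32
ρ = 1 − 6·32/(8·63) = 1 − 192/504 = 0.619

0.619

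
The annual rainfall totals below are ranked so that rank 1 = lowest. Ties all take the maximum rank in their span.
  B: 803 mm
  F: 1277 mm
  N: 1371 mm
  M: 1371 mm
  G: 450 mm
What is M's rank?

Sorted (ascending): 450, 803, 1277, 1371, 1371
The 2 values of 1371 occupy positions 4–5 → each gets rank 5.
M has value 1371 mm → rank 5.

5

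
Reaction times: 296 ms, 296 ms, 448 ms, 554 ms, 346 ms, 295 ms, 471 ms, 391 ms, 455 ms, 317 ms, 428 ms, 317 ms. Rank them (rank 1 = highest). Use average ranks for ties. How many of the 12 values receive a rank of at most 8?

Sorted (descending): 554, 471, 455, 448, 428, 391, 346, 317, 317, 296, 296, 295
The 2 values of 317 occupy positions 8–9 → average rank (8+9)/2 = 8.5.
The 2 values of 296 occupy positions 10–11 → average rank (10+11)/2 = 10.5.
Ranks ≤ 8: {1, 2, 3, 4, 5, 6, 7} → 7 values.

7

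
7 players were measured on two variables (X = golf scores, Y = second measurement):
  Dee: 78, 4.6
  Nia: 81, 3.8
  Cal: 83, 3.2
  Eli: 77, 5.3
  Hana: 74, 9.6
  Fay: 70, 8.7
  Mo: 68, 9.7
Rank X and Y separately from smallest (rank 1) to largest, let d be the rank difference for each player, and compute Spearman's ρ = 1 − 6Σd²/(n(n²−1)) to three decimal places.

-0.964

Ranks of variable 1: 5, 6, 7, 4, 3, 2, 1
Ranks of variable 2: 3, 2, 1, 4, 6, 5, 7
d = r₁ − r₂: 2, 4, 6, 0, -3, -3, -6
d²: 4, 16, 36, 0, 9, 9, 36; Σd² = 110
ρ = 1 − 6·110/(7·48) = 1 − 660/336 = -0.964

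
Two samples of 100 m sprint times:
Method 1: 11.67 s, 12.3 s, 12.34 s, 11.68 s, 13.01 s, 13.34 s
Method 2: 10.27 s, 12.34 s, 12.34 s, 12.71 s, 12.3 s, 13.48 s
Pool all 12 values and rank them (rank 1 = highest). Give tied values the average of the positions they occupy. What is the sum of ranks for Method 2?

37.5

Sorted (descending): 13.48, 13.34, 13.01, 12.71, 12.34, 12.34, 12.34, 12.3, 12.3, 11.68, 11.67, 10.27
The 3 values of 12.34 occupy positions 5–7 → average rank 6.
The 2 values of 12.3 occupy positions 8–9 → average rank (8+9)/2 = 8.5.
Method 2 values → pooled ranks: 10.27→12, 12.34→6, 12.34→6, 12.71→4, 12.3→8.5, 13.48→1
Rank sum = 12 + 6 + 6 + 4 + 8.5 + 1 = 37.5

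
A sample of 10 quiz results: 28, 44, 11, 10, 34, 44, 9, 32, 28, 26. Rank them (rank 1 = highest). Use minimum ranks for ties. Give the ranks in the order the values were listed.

Sorted (descending): 44, 44, 34, 32, 28, 28, 26, 11, 10, 9
The 2 values of 44 occupy positions 1–2 → each gets rank 1.
The 2 values of 28 occupy positions 5–6 → each gets rank 5.

5, 1, 8, 9, 3, 1, 10, 4, 5, 7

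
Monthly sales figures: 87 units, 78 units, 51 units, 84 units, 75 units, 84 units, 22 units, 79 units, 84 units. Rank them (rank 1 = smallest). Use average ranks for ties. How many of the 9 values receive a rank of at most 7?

8

Sorted (ascending): 22, 51, 75, 78, 79, 84, 84, 84, 87
The 3 values of 84 occupy positions 6–8 → average rank 7.
Ranks ≤ 7: {1, 2, 3, 4, 5, 7, 7, 7} → 8 values.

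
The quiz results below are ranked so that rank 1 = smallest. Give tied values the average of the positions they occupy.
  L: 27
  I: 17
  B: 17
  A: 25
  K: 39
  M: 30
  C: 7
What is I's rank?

Sorted (ascending): 7, 17, 17, 25, 27, 30, 39
The 2 values of 17 occupy positions 2–3 → average rank (2+3)/2 = 2.5.
I has value 17 → rank 2.5.

2.5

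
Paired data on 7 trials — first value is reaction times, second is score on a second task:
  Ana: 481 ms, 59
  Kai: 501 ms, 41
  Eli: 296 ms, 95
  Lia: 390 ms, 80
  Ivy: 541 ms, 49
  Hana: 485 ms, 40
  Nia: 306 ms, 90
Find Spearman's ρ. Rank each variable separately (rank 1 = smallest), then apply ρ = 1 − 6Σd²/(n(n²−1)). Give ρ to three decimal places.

-0.857

Ranks of variable 1: 4, 6, 1, 3, 7, 5, 2
Ranks of variable 2: 4, 2, 7, 5, 3, 1, 6
d = r₁ − r₂: 0, 4, -6, -2, 4, 4, -4
d²: 0, 16, 36, 4, 16, 16, 16; Σd² = 104
ρ = 1 − 6·104/(7·48) = 1 − 624/336 = -0.857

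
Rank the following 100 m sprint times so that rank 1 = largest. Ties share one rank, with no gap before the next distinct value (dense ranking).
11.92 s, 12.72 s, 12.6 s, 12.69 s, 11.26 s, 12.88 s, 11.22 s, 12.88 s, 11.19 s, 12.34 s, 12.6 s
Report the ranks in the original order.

6, 2, 4, 3, 7, 1, 8, 1, 9, 5, 4

Sorted (descending): 12.88, 12.88, 12.72, 12.69, 12.6, 12.6, 12.34, 11.92, 11.26, 11.22, 11.19
The 2 values of 12.88 share dense rank 1.
The 2 values of 12.6 share dense rank 4.
Remaining distinct values take the next consecutive integers.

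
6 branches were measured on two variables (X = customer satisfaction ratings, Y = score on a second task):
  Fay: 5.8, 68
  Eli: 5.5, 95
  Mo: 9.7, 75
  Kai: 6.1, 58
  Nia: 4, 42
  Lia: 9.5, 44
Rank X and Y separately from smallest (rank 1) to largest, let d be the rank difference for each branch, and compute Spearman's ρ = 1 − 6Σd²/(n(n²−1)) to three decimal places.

Ranks of variable 1: 3, 2, 6, 4, 1, 5
Ranks of variable 2: 4, 6, 5, 3, 1, 2
d = r₁ − r₂: -1, -4, 1, 1, 0, 3
d²: 1, 16, 1, 1, 0, 9; Σd² = 28
ρ = 1 − 6·28/(6·35) = 1 − 168/210 = 0.200

0.200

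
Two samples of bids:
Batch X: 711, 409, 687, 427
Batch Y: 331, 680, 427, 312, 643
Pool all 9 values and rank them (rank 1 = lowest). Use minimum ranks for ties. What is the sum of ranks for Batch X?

Sorted (ascending): 312, 331, 409, 427, 427, 643, 680, 687, 711
The 2 values of 427 occupy positions 4–5 → each gets rank 4.
Batch X values → pooled ranks: 711→9, 409→3, 687→8, 427→4
Rank sum = 9 + 3 + 8 + 4 = 24

24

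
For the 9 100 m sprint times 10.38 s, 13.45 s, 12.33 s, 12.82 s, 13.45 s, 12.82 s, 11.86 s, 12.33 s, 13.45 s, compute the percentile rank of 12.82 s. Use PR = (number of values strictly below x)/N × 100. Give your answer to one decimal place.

N = 9.
Strictly below 12.82: 4. Equal to 12.82: 2.
PR = 4/9 × 100 = 44.4

44.4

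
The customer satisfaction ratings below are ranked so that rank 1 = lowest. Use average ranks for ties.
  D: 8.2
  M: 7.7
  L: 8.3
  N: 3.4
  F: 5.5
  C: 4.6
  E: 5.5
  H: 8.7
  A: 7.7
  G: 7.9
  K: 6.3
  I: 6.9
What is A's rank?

Sorted (ascending): 3.4, 4.6, 5.5, 5.5, 6.3, 6.9, 7.7, 7.7, 7.9, 8.2, 8.3, 8.7
The 2 values of 5.5 occupy positions 3–4 → average rank (3+4)/2 = 3.5.
The 2 values of 7.7 occupy positions 7–8 → average rank (7+8)/2 = 7.5.
A has value 7.7 → rank 7.5.

7.5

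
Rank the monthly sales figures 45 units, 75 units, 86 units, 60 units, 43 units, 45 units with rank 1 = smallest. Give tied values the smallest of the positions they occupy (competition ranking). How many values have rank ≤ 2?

3

Sorted (ascending): 43, 45, 45, 60, 75, 86
The 2 values of 45 occupy positions 2–3 → each gets rank 2.
Ranks ≤ 2: {1, 2, 2} → 3 values.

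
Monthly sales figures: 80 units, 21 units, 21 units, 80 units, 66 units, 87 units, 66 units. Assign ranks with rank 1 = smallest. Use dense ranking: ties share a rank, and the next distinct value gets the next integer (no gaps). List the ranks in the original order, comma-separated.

3, 1, 1, 3, 2, 4, 2

Sorted (ascending): 21, 21, 66, 66, 80, 80, 87
The 2 values of 21 share dense rank 1.
The 2 values of 66 share dense rank 2.
The 2 values of 80 share dense rank 3.
Remaining distinct values take the next consecutive integers.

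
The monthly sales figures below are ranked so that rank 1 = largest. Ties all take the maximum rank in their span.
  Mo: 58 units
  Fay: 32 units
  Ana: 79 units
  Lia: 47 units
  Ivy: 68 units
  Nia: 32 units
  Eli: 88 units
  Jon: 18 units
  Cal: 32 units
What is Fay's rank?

8

Sorted (descending): 88, 79, 68, 58, 47, 32, 32, 32, 18
The 3 values of 32 occupy positions 6–8 → each gets rank 8.
Fay has value 32 units → rank 8.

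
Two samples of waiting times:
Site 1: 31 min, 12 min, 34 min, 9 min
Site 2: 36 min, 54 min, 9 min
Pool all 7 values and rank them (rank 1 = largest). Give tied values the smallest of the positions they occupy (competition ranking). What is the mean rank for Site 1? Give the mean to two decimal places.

Sorted (descending): 54, 36, 34, 31, 12, 9, 9
The 2 values of 9 occupy positions 6–7 → each gets rank 6.
Site 1 values → pooled ranks: 31→4, 12→5, 34→3, 9→6
Mean rank = (4 + 5 + 3 + 6) / 4 = 4.50

4.50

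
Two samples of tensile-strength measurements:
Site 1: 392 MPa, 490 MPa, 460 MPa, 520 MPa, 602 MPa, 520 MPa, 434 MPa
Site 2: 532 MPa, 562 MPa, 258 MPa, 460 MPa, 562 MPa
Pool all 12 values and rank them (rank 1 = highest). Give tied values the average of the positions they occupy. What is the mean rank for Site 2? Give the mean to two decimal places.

Sorted (descending): 602, 562, 562, 532, 520, 520, 490, 460, 460, 434, 392, 258
The 2 values of 562 occupy positions 2–3 → average rank (2+3)/2 = 2.5.
The 2 values of 520 occupy positions 5–6 → average rank (5+6)/2 = 5.5.
The 2 values of 460 occupy positions 8–9 → average rank (8+9)/2 = 8.5.
Site 2 values → pooled ranks: 532→4, 562→2.5, 258→12, 460→8.5, 562→2.5
Mean rank = (4 + 2.5 + 12 + 8.5 + 2.5) / 5 = 5.90

5.90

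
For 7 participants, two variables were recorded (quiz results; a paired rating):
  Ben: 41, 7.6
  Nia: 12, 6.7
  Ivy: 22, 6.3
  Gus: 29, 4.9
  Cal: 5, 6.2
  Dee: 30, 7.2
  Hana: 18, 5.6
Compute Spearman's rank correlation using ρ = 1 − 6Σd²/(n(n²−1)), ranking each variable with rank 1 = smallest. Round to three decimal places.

0.464

Ranks of variable 1: 7, 2, 4, 5, 1, 6, 3
Ranks of variable 2: 7, 5, 4, 1, 3, 6, 2
d = r₁ − r₂: 0, -3, 0, 4, -2, 0, 1
d²: 0, 9, 0, 16, 4, 0, 1; Σd² = 30
ρ = 1 − 6·30/(7·48) = 1 − 180/336 = 0.464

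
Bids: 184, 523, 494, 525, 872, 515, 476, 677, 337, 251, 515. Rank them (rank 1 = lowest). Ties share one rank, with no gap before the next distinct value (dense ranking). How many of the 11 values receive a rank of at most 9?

Sorted (ascending): 184, 251, 337, 476, 494, 515, 515, 523, 525, 677, 872
The 2 values of 515 share dense rank 6.
Remaining distinct values take the next consecutive integers.
Ranks ≤ 9: {1, 2, 3, 4, 5, 6, 6, 7, 8, 9} → 10 values.

10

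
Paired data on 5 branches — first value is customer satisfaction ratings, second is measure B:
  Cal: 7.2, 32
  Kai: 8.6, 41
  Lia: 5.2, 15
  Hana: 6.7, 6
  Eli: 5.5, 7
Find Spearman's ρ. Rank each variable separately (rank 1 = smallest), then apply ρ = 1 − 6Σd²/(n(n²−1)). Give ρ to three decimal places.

Ranks of variable 1: 4, 5, 1, 3, 2
Ranks of variable 2: 4, 5, 3, 1, 2
d = r₁ − r₂: 0, 0, -2, 2, 0
d²: 0, 0, 4, 4, 0; Σd² = 8
ρ = 1 − 6·8/(5·24) = 1 − 48/120 = 0.600

0.600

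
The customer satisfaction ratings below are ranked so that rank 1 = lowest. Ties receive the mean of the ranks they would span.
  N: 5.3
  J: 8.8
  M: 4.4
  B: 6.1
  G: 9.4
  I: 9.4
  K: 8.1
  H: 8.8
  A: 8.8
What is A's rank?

6

Sorted (ascending): 4.4, 5.3, 6.1, 8.1, 8.8, 8.8, 8.8, 9.4, 9.4
The 3 values of 8.8 occupy positions 5–7 → average rank 6.
The 2 values of 9.4 occupy positions 8–9 → average rank (8+9)/2 = 8.5.
A has value 8.8 → rank 6.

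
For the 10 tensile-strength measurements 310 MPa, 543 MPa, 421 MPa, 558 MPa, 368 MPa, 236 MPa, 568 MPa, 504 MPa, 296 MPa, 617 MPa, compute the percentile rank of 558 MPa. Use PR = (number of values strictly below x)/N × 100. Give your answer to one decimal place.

70.0

N = 10.
Strictly below 558: 7. Equal to 558: 1.
PR = 7/10 × 100 = 70.0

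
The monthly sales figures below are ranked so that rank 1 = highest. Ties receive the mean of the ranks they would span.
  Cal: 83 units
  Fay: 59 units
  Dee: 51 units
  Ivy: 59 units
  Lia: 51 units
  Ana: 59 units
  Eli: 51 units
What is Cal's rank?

1

Sorted (descending): 83, 59, 59, 59, 51, 51, 51
The 3 values of 59 occupy positions 2–4 → average rank 3.
The 3 values of 51 occupy positions 5–7 → average rank 6.
Cal has value 83 units → rank 1.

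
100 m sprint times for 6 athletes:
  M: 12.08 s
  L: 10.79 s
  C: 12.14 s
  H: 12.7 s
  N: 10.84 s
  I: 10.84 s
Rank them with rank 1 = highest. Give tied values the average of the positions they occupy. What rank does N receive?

4.5

Sorted (descending): 12.7, 12.14, 12.08, 10.84, 10.84, 10.79
The 2 values of 10.84 occupy positions 4–5 → average rank (4+5)/2 = 4.5.
N has value 10.84 s → rank 4.5.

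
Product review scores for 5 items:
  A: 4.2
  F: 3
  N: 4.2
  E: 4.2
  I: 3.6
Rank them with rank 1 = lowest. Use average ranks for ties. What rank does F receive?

1

Sorted (ascending): 3, 3.6, 4.2, 4.2, 4.2
The 3 values of 4.2 occupy positions 3–5 → average rank 4.
F has value 3 → rank 1.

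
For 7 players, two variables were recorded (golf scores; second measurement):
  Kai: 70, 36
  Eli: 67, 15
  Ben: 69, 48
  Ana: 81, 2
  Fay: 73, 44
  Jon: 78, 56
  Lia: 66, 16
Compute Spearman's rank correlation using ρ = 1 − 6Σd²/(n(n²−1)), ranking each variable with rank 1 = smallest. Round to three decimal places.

0.107

Ranks of variable 1: 4, 2, 3, 7, 5, 6, 1
Ranks of variable 2: 4, 2, 6, 1, 5, 7, 3
d = r₁ − r₂: 0, 0, -3, 6, 0, -1, -2
d²: 0, 0, 9, 36, 0, 1, 4; Σd² = 50
ρ = 1 − 6·50/(7·48) = 1 − 300/336 = 0.107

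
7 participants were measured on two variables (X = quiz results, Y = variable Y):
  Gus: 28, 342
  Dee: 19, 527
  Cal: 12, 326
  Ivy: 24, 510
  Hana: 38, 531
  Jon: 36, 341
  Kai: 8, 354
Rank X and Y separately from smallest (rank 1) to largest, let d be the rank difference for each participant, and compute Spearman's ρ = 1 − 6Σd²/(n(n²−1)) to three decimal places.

Ranks of variable 1: 5, 3, 2, 4, 7, 6, 1
Ranks of variable 2: 3, 6, 1, 5, 7, 2, 4
d = r₁ − r₂: 2, -3, 1, -1, 0, 4, -3
d²: 4, 9, 1, 1, 0, 16, 9; Σd² = 40
ρ = 1 − 6·40/(7·48) = 1 − 240/336 = 0.286

0.286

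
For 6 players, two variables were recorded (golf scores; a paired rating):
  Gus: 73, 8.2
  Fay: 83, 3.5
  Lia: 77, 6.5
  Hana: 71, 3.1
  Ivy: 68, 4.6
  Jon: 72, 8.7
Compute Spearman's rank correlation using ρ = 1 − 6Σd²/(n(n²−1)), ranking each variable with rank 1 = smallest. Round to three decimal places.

0.086

Ranks of variable 1: 4, 6, 5, 2, 1, 3
Ranks of variable 2: 5, 2, 4, 1, 3, 6
d = r₁ − r₂: -1, 4, 1, 1, -2, -3
d²: 1, 16, 1, 1, 4, 9; Σd² = 32
ρ = 1 − 6·32/(6·35) = 1 − 192/210 = 0.086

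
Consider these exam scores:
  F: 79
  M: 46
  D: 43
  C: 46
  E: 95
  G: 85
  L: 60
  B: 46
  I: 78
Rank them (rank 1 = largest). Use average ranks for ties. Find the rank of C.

Sorted (descending): 95, 85, 79, 78, 60, 46, 46, 46, 43
The 3 values of 46 occupy positions 6–8 → average rank 7.
C has value 46 → rank 7.

7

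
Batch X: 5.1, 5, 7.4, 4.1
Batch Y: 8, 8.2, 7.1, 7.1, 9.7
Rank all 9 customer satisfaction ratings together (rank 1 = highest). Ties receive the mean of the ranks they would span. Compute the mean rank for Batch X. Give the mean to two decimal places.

7.00

Sorted (descending): 9.7, 8.2, 8, 7.4, 7.1, 7.1, 5.1, 5, 4.1
The 2 values of 7.1 occupy positions 5–6 → average rank (5+6)/2 = 5.5.
Batch X values → pooled ranks: 5.1→7, 5→8, 7.4→4, 4.1→9
Mean rank = (7 + 8 + 4 + 9) / 4 = 7.00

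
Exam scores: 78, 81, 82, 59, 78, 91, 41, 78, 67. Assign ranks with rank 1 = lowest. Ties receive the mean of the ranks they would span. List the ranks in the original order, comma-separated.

Sorted (ascending): 41, 59, 67, 78, 78, 78, 81, 82, 91
The 3 values of 78 occupy positions 4–6 → average rank 5.

5, 7, 8, 2, 5, 9, 1, 5, 3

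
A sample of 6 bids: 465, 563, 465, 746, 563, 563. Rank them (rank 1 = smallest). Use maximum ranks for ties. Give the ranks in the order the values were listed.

2, 5, 2, 6, 5, 5

Sorted (ascending): 465, 465, 563, 563, 563, 746
The 2 values of 465 occupy positions 1–2 → each gets rank 2.
The 3 values of 563 occupy positions 3–5 → each gets rank 5.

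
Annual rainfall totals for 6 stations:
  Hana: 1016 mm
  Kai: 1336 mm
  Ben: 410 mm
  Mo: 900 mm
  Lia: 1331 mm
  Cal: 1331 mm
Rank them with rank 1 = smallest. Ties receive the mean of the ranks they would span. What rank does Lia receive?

Sorted (ascending): 410, 900, 1016, 1331, 1331, 1336
The 2 values of 1331 occupy positions 4–5 → average rank (4+5)/2 = 4.5.
Lia has value 1331 mm → rank 4.5.

4.5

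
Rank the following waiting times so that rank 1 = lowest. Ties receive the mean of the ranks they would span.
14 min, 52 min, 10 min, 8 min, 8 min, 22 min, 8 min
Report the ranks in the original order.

Sorted (ascending): 8, 8, 8, 10, 14, 22, 52
The 3 values of 8 occupy positions 1–3 → average rank 2.

5, 7, 4, 2, 2, 6, 2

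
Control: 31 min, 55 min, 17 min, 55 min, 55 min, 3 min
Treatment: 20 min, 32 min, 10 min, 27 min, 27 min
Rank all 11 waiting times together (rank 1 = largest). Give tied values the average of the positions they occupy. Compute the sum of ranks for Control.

Sorted (descending): 55, 55, 55, 32, 31, 27, 27, 20, 17, 10, 3
The 3 values of 55 occupy positions 1–3 → average rank 2.
The 2 values of 27 occupy positions 6–7 → average rank (6+7)/2 = 6.5.
Control values → pooled ranks: 31→5, 55→2, 17→9, 55→2, 55→2, 3→11
Rank sum = 5 + 2 + 9 + 2 + 2 + 11 = 31

31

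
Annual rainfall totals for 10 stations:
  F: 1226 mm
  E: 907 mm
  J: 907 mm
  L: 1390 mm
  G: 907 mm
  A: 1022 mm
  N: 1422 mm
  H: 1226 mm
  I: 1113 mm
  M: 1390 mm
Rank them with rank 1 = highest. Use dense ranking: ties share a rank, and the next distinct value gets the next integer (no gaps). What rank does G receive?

Sorted (descending): 1422, 1390, 1390, 1226, 1226, 1113, 1022, 907, 907, 907
The 2 values of 1390 share dense rank 2.
The 2 values of 1226 share dense rank 3.
The 3 values of 907 share dense rank 6.
Remaining distinct values take the next consecutive integers.
G has value 907 mm → rank 6.

6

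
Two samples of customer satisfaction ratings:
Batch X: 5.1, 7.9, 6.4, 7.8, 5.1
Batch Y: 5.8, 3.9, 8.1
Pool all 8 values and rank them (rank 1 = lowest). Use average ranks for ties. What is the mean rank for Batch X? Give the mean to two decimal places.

Sorted (ascending): 3.9, 5.1, 5.1, 5.8, 6.4, 7.8, 7.9, 8.1
The 2 values of 5.1 occupy positions 2–3 → average rank (2+3)/2 = 2.5.
Batch X values → pooled ranks: 5.1→2.5, 7.9→7, 6.4→5, 7.8→6, 5.1→2.5
Mean rank = (2.5 + 7 + 5 + 6 + 2.5) / 5 = 4.60

4.60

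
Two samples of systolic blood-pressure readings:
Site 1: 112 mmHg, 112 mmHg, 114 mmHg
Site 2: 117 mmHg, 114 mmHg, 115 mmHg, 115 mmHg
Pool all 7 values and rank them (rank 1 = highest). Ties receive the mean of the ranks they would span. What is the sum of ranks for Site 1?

Sorted (descending): 117, 115, 115, 114, 114, 112, 112
The 2 values of 115 occupy positions 2–3 → average rank (2+3)/2 = 2.5.
The 2 values of 114 occupy positions 4–5 → average rank (4+5)/2 = 4.5.
The 2 values of 112 occupy positions 6–7 → average rank (6+7)/2 = 6.5.
Site 1 values → pooled ranks: 112→6.5, 112→6.5, 114→4.5
Rank sum = 6.5 + 6.5 + 4.5 = 17.5

17.5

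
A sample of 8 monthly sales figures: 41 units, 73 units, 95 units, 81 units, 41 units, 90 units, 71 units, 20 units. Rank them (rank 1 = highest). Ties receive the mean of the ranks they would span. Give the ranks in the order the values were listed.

6.5, 4, 1, 3, 6.5, 2, 5, 8

Sorted (descending): 95, 90, 81, 73, 71, 41, 41, 20
The 2 values of 41 occupy positions 6–7 → average rank (6+7)/2 = 6.5.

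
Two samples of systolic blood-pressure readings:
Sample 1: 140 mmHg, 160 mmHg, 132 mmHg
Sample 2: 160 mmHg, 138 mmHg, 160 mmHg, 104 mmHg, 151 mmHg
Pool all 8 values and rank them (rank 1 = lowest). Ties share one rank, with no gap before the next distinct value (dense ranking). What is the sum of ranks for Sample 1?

12

Sorted (ascending): 104, 132, 138, 140, 151, 160, 160, 160
The 3 values of 160 share dense rank 6.
Remaining distinct values take the next consecutive integers.
Sample 1 values → pooled ranks: 140→4, 160→6, 132→2
Rank sum = 4 + 6 + 2 = 12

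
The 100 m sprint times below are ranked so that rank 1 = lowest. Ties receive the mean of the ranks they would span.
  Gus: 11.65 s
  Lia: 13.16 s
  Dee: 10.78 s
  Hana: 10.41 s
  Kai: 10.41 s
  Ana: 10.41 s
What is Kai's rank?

2

Sorted (ascending): 10.41, 10.41, 10.41, 10.78, 11.65, 13.16
The 3 values of 10.41 occupy positions 1–3 → average rank 2.
Kai has value 10.41 s → rank 2.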